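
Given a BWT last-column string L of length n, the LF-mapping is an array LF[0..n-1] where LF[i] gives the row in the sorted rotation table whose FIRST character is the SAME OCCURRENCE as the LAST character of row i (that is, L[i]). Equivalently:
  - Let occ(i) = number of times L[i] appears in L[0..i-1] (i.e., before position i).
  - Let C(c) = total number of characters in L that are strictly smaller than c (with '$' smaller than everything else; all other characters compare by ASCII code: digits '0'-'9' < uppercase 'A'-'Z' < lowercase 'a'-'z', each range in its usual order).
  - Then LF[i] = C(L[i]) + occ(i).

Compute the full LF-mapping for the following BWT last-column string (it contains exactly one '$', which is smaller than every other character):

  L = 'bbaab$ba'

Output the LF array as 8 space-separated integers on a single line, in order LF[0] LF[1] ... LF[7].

Char counts: '$':1, 'a':3, 'b':4
C (first-col start): C('$')=0, C('a')=1, C('b')=4
L[0]='b': occ=0, LF[0]=C('b')+0=4+0=4
L[1]='b': occ=1, LF[1]=C('b')+1=4+1=5
L[2]='a': occ=0, LF[2]=C('a')+0=1+0=1
L[3]='a': occ=1, LF[3]=C('a')+1=1+1=2
L[4]='b': occ=2, LF[4]=C('b')+2=4+2=6
L[5]='$': occ=0, LF[5]=C('$')+0=0+0=0
L[6]='b': occ=3, LF[6]=C('b')+3=4+3=7
L[7]='a': occ=2, LF[7]=C('a')+2=1+2=3

Answer: 4 5 1 2 6 0 7 3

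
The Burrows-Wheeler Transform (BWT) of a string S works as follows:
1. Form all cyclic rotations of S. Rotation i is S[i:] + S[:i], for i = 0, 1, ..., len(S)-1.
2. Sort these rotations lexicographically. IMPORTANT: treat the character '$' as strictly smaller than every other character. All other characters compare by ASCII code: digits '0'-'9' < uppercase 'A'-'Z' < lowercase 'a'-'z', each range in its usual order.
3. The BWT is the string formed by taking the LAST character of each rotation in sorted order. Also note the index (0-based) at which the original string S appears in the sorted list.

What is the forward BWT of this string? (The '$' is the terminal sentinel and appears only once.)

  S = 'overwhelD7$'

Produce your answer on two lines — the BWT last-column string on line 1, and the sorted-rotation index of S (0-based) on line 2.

Answer: 7Dlhvwe$eor
7

Derivation:
All 11 rotations (rotation i = S[i:]+S[:i]):
  rot[0] = overwhelD7$
  rot[1] = verwhelD7$o
  rot[2] = erwhelD7$ov
  rot[3] = rwhelD7$ove
  rot[4] = whelD7$over
  rot[5] = helD7$overw
  rot[6] = elD7$overwh
  rot[7] = lD7$overwhe
  rot[8] = D7$overwhel
  rot[9] = 7$overwhelD
  rot[10] = $overwhelD7
Sorted (with $ < everything):
  sorted[0] = $overwhelD7  (last char: '7')
  sorted[1] = 7$overwhelD  (last char: 'D')
  sorted[2] = D7$overwhel  (last char: 'l')
  sorted[3] = elD7$overwh  (last char: 'h')
  sorted[4] = erwhelD7$ov  (last char: 'v')
  sorted[5] = helD7$overw  (last char: 'w')
  sorted[6] = lD7$overwhe  (last char: 'e')
  sorted[7] = overwhelD7$  (last char: '$')
  sorted[8] = rwhelD7$ove  (last char: 'e')
  sorted[9] = verwhelD7$o  (last char: 'o')
  sorted[10] = whelD7$over  (last char: 'r')
Last column: 7Dlhvwe$eor
Original string S is at sorted index 7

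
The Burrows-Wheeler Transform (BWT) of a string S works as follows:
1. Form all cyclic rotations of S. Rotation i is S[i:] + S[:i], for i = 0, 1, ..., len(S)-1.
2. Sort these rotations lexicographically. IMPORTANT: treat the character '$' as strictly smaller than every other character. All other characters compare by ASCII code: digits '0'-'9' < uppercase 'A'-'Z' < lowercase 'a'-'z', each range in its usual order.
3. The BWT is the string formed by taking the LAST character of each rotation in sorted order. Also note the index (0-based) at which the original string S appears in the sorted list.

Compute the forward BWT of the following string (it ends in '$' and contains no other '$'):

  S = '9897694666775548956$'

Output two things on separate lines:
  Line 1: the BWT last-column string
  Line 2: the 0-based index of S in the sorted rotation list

Answer: 6955795466779649688$
19

Derivation:
All 20 rotations (rotation i = S[i:]+S[:i]):
  rot[0] = 9897694666775548956$
  rot[1] = 897694666775548956$9
  rot[2] = 97694666775548956$98
  rot[3] = 7694666775548956$989
  rot[4] = 694666775548956$9897
  rot[5] = 94666775548956$98976
  rot[6] = 4666775548956$989769
  rot[7] = 666775548956$9897694
  rot[8] = 66775548956$98976946
  rot[9] = 6775548956$989769466
  rot[10] = 775548956$9897694666
  rot[11] = 75548956$98976946667
  rot[12] = 5548956$989769466677
  rot[13] = 548956$9897694666775
  rot[14] = 48956$98976946667755
  rot[15] = 8956$989769466677554
  rot[16] = 956$9897694666775548
  rot[17] = 56$98976946667755489
  rot[18] = 6$989769466677554895
  rot[19] = $9897694666775548956
Sorted (with $ < everything):
  sorted[0] = $9897694666775548956  (last char: '6')
  sorted[1] = 4666775548956$989769  (last char: '9')
  sorted[2] = 48956$98976946667755  (last char: '5')
  sorted[3] = 548956$9897694666775  (last char: '5')
  sorted[4] = 5548956$989769466677  (last char: '7')
  sorted[5] = 56$98976946667755489  (last char: '9')
  sorted[6] = 6$989769466677554895  (last char: '5')
  sorted[7] = 666775548956$9897694  (last char: '4')
  sorted[8] = 66775548956$98976946  (last char: '6')
  sorted[9] = 6775548956$989769466  (last char: '6')
  sorted[10] = 694666775548956$9897  (last char: '7')
  sorted[11] = 75548956$98976946667  (last char: '7')
  sorted[12] = 7694666775548956$989  (last char: '9')
  sorted[13] = 775548956$9897694666  (last char: '6')
  sorted[14] = 8956$989769466677554  (last char: '4')
  sorted[15] = 897694666775548956$9  (last char: '9')
  sorted[16] = 94666775548956$98976  (last char: '6')
  sorted[17] = 956$9897694666775548  (last char: '8')
  sorted[18] = 97694666775548956$98  (last char: '8')
  sorted[19] = 9897694666775548956$  (last char: '$')
Last column: 6955795466779649688$
Original string S is at sorted index 19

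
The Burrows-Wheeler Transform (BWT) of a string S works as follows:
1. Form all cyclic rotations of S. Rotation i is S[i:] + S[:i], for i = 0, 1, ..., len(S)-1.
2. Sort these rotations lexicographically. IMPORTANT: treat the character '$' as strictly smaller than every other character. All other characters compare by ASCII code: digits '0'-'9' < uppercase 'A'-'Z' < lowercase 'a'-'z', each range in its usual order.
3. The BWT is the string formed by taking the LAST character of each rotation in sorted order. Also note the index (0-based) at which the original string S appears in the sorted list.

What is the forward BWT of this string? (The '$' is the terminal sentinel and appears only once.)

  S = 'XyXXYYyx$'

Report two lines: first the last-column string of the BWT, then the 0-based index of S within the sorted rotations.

Answer: xyX$XYyXY
3

Derivation:
All 9 rotations (rotation i = S[i:]+S[:i]):
  rot[0] = XyXXYYyx$
  rot[1] = yXXYYyx$X
  rot[2] = XXYYyx$Xy
  rot[3] = XYYyx$XyX
  rot[4] = YYyx$XyXX
  rot[5] = Yyx$XyXXY
  rot[6] = yx$XyXXYY
  rot[7] = x$XyXXYYy
  rot[8] = $XyXXYYyx
Sorted (with $ < everything):
  sorted[0] = $XyXXYYyx  (last char: 'x')
  sorted[1] = XXYYyx$Xy  (last char: 'y')
  sorted[2] = XYYyx$XyX  (last char: 'X')
  sorted[3] = XyXXYYyx$  (last char: '$')
  sorted[4] = YYyx$XyXX  (last char: 'X')
  sorted[5] = Yyx$XyXXY  (last char: 'Y')
  sorted[6] = x$XyXXYYy  (last char: 'y')
  sorted[7] = yXXYYyx$X  (last char: 'X')
  sorted[8] = yx$XyXXYY  (last char: 'Y')
Last column: xyX$XYyXY
Original string S is at sorted index 3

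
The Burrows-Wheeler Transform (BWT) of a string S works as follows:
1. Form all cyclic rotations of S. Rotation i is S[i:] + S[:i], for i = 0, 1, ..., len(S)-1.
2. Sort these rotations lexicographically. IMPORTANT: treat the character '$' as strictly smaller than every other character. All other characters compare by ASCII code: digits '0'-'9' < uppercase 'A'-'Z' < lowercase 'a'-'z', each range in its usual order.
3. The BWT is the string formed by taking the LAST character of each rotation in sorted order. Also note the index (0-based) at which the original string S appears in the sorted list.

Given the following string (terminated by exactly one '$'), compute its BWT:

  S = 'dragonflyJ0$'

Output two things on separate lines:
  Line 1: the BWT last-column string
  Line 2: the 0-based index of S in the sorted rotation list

All 12 rotations (rotation i = S[i:]+S[:i]):
  rot[0] = dragonflyJ0$
  rot[1] = ragonflyJ0$d
  rot[2] = agonflyJ0$dr
  rot[3] = gonflyJ0$dra
  rot[4] = onflyJ0$drag
  rot[5] = nflyJ0$drago
  rot[6] = flyJ0$dragon
  rot[7] = lyJ0$dragonf
  rot[8] = yJ0$dragonfl
  rot[9] = J0$dragonfly
  rot[10] = 0$dragonflyJ
  rot[11] = $dragonflyJ0
Sorted (with $ < everything):
  sorted[0] = $dragonflyJ0  (last char: '0')
  sorted[1] = 0$dragonflyJ  (last char: 'J')
  sorted[2] = J0$dragonfly  (last char: 'y')
  sorted[3] = agonflyJ0$dr  (last char: 'r')
  sorted[4] = dragonflyJ0$  (last char: '$')
  sorted[5] = flyJ0$dragon  (last char: 'n')
  sorted[6] = gonflyJ0$dra  (last char: 'a')
  sorted[7] = lyJ0$dragonf  (last char: 'f')
  sorted[8] = nflyJ0$drago  (last char: 'o')
  sorted[9] = onflyJ0$drag  (last char: 'g')
  sorted[10] = ragonflyJ0$d  (last char: 'd')
  sorted[11] = yJ0$dragonfl  (last char: 'l')
Last column: 0Jyr$nafogdl
Original string S is at sorted index 4

Answer: 0Jyr$nafogdl
4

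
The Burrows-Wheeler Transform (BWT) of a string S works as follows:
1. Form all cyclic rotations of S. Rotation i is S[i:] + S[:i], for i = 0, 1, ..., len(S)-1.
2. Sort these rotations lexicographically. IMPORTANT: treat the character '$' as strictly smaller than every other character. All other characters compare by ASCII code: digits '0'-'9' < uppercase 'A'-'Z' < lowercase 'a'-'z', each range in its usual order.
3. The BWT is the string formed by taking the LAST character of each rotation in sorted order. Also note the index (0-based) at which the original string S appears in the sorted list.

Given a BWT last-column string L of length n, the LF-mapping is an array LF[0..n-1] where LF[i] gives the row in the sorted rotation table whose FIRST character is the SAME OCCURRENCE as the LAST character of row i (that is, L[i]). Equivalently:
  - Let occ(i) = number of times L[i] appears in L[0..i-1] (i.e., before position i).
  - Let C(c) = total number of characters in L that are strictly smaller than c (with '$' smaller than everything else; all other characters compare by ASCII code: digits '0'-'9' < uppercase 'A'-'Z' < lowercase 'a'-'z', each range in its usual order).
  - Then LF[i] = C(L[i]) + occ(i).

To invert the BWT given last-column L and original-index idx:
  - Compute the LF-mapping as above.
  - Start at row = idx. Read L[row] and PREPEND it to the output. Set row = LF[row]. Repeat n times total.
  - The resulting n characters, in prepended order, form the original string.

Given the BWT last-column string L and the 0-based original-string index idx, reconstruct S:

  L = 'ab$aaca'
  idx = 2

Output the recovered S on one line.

Answer: aaacba$

Derivation:
LF mapping: 1 5 0 2 3 6 4
Walk LF starting at row 2, prepending L[row]:
  step 1: row=2, L[2]='$', prepend. Next row=LF[2]=0
  step 2: row=0, L[0]='a', prepend. Next row=LF[0]=1
  step 3: row=1, L[1]='b', prepend. Next row=LF[1]=5
  step 4: row=5, L[5]='c', prepend. Next row=LF[5]=6
  step 5: row=6, L[6]='a', prepend. Next row=LF[6]=4
  step 6: row=4, L[4]='a', prepend. Next row=LF[4]=3
  step 7: row=3, L[3]='a', prepend. Next row=LF[3]=2
Reversed output: aaacba$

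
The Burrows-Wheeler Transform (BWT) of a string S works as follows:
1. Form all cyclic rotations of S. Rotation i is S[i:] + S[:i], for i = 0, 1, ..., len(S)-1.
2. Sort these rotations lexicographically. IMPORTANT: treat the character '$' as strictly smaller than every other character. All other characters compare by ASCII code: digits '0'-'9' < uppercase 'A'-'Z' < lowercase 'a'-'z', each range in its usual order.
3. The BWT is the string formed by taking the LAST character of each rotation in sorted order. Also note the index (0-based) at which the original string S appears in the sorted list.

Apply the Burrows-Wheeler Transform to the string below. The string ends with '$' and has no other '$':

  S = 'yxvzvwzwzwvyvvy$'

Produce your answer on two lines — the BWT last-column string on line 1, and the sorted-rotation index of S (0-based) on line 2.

All 16 rotations (rotation i = S[i:]+S[:i]):
  rot[0] = yxvzvwzwzwvyvvy$
  rot[1] = xvzvwzwzwvyvvy$y
  rot[2] = vzvwzwzwvyvvy$yx
  rot[3] = zvwzwzwvyvvy$yxv
  rot[4] = vwzwzwvyvvy$yxvz
  rot[5] = wzwzwvyvvy$yxvzv
  rot[6] = zwzwvyvvy$yxvzvw
  rot[7] = wzwvyvvy$yxvzvwz
  rot[8] = zwvyvvy$yxvzvwzw
  rot[9] = wvyvvy$yxvzvwzwz
  rot[10] = vyvvy$yxvzvwzwzw
  rot[11] = yvvy$yxvzvwzwzwv
  rot[12] = vvy$yxvzvwzwzwvy
  rot[13] = vy$yxvzvwzwzwvyv
  rot[14] = y$yxvzvwzwzwvyvv
  rot[15] = $yxvzvwzwzwvyvvy
Sorted (with $ < everything):
  sorted[0] = $yxvzvwzwzwvyvvy  (last char: 'y')
  sorted[1] = vvy$yxvzvwzwzwvy  (last char: 'y')
  sorted[2] = vwzwzwvyvvy$yxvz  (last char: 'z')
  sorted[3] = vy$yxvzvwzwzwvyv  (last char: 'v')
  sorted[4] = vyvvy$yxvzvwzwzw  (last char: 'w')
  sorted[5] = vzvwzwzwvyvvy$yx  (last char: 'x')
  sorted[6] = wvyvvy$yxvzvwzwz  (last char: 'z')
  sorted[7] = wzwvyvvy$yxvzvwz  (last char: 'z')
  sorted[8] = wzwzwvyvvy$yxvzv  (last char: 'v')
  sorted[9] = xvzvwzwzwvyvvy$y  (last char: 'y')
  sorted[10] = y$yxvzvwzwzwvyvv  (last char: 'v')
  sorted[11] = yvvy$yxvzvwzwzwv  (last char: 'v')
  sorted[12] = yxvzvwzwzwvyvvy$  (last char: '$')
  sorted[13] = zvwzwzwvyvvy$yxv  (last char: 'v')
  sorted[14] = zwvyvvy$yxvzvwzw  (last char: 'w')
  sorted[15] = zwzwvyvvy$yxvzvw  (last char: 'w')
Last column: yyzvwxzzvyvv$vww
Original string S is at sorted index 12

Answer: yyzvwxzzvyvv$vww
12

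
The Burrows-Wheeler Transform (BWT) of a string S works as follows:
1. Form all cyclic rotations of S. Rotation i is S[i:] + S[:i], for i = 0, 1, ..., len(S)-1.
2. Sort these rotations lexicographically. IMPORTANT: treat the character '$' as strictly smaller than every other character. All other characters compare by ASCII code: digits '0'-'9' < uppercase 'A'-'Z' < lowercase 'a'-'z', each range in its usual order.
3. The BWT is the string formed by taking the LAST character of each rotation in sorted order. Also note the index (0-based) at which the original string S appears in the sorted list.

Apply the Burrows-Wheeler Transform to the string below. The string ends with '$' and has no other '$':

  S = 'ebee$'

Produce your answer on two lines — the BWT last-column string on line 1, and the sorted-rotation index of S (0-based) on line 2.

All 5 rotations (rotation i = S[i:]+S[:i]):
  rot[0] = ebee$
  rot[1] = bee$e
  rot[2] = ee$eb
  rot[3] = e$ebe
  rot[4] = $ebee
Sorted (with $ < everything):
  sorted[0] = $ebee  (last char: 'e')
  sorted[1] = bee$e  (last char: 'e')
  sorted[2] = e$ebe  (last char: 'e')
  sorted[3] = ebee$  (last char: '$')
  sorted[4] = ee$eb  (last char: 'b')
Last column: eee$b
Original string S is at sorted index 3

Answer: eee$b
3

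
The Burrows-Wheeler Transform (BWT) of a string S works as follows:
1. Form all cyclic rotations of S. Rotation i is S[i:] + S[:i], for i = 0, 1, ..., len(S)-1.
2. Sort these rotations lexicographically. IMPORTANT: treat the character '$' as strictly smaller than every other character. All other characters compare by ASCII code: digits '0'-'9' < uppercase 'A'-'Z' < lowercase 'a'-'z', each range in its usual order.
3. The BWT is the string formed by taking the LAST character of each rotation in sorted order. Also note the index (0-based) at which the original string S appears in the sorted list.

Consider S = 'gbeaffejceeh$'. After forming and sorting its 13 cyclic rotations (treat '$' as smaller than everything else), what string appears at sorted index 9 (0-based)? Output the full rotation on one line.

All 13 rotations (rotation i = S[i:]+S[:i]):
  rot[0] = gbeaffejceeh$
  rot[1] = beaffejceeh$g
  rot[2] = eaffejceeh$gb
  rot[3] = affejceeh$gbe
  rot[4] = ffejceeh$gbea
  rot[5] = fejceeh$gbeaf
  rot[6] = ejceeh$gbeaff
  rot[7] = jceeh$gbeaffe
  rot[8] = ceeh$gbeaffej
  rot[9] = eeh$gbeaffejc
  rot[10] = eh$gbeaffejce
  rot[11] = h$gbeaffejcee
  rot[12] = $gbeaffejceeh
Sorted (with $ < everything):
  sorted[0] = $gbeaffejceeh
  sorted[1] = affejceeh$gbe
  sorted[2] = beaffejceeh$g
  sorted[3] = ceeh$gbeaffej
  sorted[4] = eaffejceeh$gb
  sorted[5] = eeh$gbeaffejc
  sorted[6] = eh$gbeaffejce
  sorted[7] = ejceeh$gbeaff
  sorted[8] = fejceeh$gbeaf
  sorted[9] = ffejceeh$gbea
  sorted[10] = gbeaffejceeh$
  sorted[11] = h$gbeaffejcee
  sorted[12] = jceeh$gbeaffe
sorted[9] = ffejceeh$gbea

Answer: ffejceeh$gbea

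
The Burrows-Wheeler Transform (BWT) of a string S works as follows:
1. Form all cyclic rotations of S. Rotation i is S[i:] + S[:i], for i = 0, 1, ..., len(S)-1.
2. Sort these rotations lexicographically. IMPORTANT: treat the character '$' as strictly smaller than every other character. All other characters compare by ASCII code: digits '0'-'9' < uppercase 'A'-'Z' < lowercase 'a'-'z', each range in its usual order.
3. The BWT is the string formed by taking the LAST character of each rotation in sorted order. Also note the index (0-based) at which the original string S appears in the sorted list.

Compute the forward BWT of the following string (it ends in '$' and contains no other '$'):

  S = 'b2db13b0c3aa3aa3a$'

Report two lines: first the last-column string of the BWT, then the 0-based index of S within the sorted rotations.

Answer: abbbaac13aa333d$02
15

Derivation:
All 18 rotations (rotation i = S[i:]+S[:i]):
  rot[0] = b2db13b0c3aa3aa3a$
  rot[1] = 2db13b0c3aa3aa3a$b
  rot[2] = db13b0c3aa3aa3a$b2
  rot[3] = b13b0c3aa3aa3a$b2d
  rot[4] = 13b0c3aa3aa3a$b2db
  rot[5] = 3b0c3aa3aa3a$b2db1
  rot[6] = b0c3aa3aa3a$b2db13
  rot[7] = 0c3aa3aa3a$b2db13b
  rot[8] = c3aa3aa3a$b2db13b0
  rot[9] = 3aa3aa3a$b2db13b0c
  rot[10] = aa3aa3a$b2db13b0c3
  rot[11] = a3aa3a$b2db13b0c3a
  rot[12] = 3aa3a$b2db13b0c3aa
  rot[13] = aa3a$b2db13b0c3aa3
  rot[14] = a3a$b2db13b0c3aa3a
  rot[15] = 3a$b2db13b0c3aa3aa
  rot[16] = a$b2db13b0c3aa3aa3
  rot[17] = $b2db13b0c3aa3aa3a
Sorted (with $ < everything):
  sorted[0] = $b2db13b0c3aa3aa3a  (last char: 'a')
  sorted[1] = 0c3aa3aa3a$b2db13b  (last char: 'b')
  sorted[2] = 13b0c3aa3aa3a$b2db  (last char: 'b')
  sorted[3] = 2db13b0c3aa3aa3a$b  (last char: 'b')
  sorted[4] = 3a$b2db13b0c3aa3aa  (last char: 'a')
  sorted[5] = 3aa3a$b2db13b0c3aa  (last char: 'a')
  sorted[6] = 3aa3aa3a$b2db13b0c  (last char: 'c')
  sorted[7] = 3b0c3aa3aa3a$b2db1  (last char: '1')
  sorted[8] = a$b2db13b0c3aa3aa3  (last char: '3')
  sorted[9] = a3a$b2db13b0c3aa3a  (last char: 'a')
  sorted[10] = a3aa3a$b2db13b0c3a  (last char: 'a')
  sorted[11] = aa3a$b2db13b0c3aa3  (last char: '3')
  sorted[12] = aa3aa3a$b2db13b0c3  (last char: '3')
  sorted[13] = b0c3aa3aa3a$b2db13  (last char: '3')
  sorted[14] = b13b0c3aa3aa3a$b2d  (last char: 'd')
  sorted[15] = b2db13b0c3aa3aa3a$  (last char: '$')
  sorted[16] = c3aa3aa3a$b2db13b0  (last char: '0')
  sorted[17] = db13b0c3aa3aa3a$b2  (last char: '2')
Last column: abbbaac13aa333d$02
Original string S is at sorted index 15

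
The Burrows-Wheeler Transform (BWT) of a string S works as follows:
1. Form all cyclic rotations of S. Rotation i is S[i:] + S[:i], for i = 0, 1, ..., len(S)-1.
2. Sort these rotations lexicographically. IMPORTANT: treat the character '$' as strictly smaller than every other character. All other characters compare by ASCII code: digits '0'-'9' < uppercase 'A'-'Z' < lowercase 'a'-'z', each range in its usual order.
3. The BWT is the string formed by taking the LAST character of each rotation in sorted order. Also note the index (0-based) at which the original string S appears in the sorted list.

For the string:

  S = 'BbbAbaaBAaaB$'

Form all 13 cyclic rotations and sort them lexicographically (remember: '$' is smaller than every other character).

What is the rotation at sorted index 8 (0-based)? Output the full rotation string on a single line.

All 13 rotations (rotation i = S[i:]+S[:i]):
  rot[0] = BbbAbaaBAaaB$
  rot[1] = bbAbaaBAaaB$B
  rot[2] = bAbaaBAaaB$Bb
  rot[3] = AbaaBAaaB$Bbb
  rot[4] = baaBAaaB$BbbA
  rot[5] = aaBAaaB$BbbAb
  rot[6] = aBAaaB$BbbAba
  rot[7] = BAaaB$BbbAbaa
  rot[8] = AaaB$BbbAbaaB
  rot[9] = aaB$BbbAbaaBA
  rot[10] = aB$BbbAbaaBAa
  rot[11] = B$BbbAbaaBAaa
  rot[12] = $BbbAbaaBAaaB
Sorted (with $ < everything):
  sorted[0] = $BbbAbaaBAaaB
  sorted[1] = AaaB$BbbAbaaB
  sorted[2] = AbaaBAaaB$Bbb
  sorted[3] = B$BbbAbaaBAaa
  sorted[4] = BAaaB$BbbAbaa
  sorted[5] = BbbAbaaBAaaB$
  sorted[6] = aB$BbbAbaaBAa
  sorted[7] = aBAaaB$BbbAba
  sorted[8] = aaB$BbbAbaaBA
  sorted[9] = aaBAaaB$BbbAb
  sorted[10] = bAbaaBAaaB$Bb
  sorted[11] = baaBAaaB$BbbA
  sorted[12] = bbAbaaBAaaB$B
sorted[8] = aaB$BbbAbaaBA

Answer: aaB$BbbAbaaBA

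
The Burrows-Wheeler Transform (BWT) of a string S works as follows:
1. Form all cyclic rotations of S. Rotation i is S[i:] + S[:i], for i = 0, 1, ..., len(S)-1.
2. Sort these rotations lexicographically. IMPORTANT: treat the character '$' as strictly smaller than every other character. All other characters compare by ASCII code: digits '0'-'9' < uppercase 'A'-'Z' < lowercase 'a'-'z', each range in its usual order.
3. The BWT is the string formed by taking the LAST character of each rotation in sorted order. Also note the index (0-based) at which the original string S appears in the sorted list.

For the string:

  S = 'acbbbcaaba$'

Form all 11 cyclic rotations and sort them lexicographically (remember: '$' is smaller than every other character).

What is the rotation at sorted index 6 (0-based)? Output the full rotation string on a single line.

Answer: bbbcaaba$ac

Derivation:
All 11 rotations (rotation i = S[i:]+S[:i]):
  rot[0] = acbbbcaaba$
  rot[1] = cbbbcaaba$a
  rot[2] = bbbcaaba$ac
  rot[3] = bbcaaba$acb
  rot[4] = bcaaba$acbb
  rot[5] = caaba$acbbb
  rot[6] = aaba$acbbbc
  rot[7] = aba$acbbbca
  rot[8] = ba$acbbbcaa
  rot[9] = a$acbbbcaab
  rot[10] = $acbbbcaaba
Sorted (with $ < everything):
  sorted[0] = $acbbbcaaba
  sorted[1] = a$acbbbcaab
  sorted[2] = aaba$acbbbc
  sorted[3] = aba$acbbbca
  sorted[4] = acbbbcaaba$
  sorted[5] = ba$acbbbcaa
  sorted[6] = bbbcaaba$ac
  sorted[7] = bbcaaba$acb
  sorted[8] = bcaaba$acbb
  sorted[9] = caaba$acbbb
  sorted[10] = cbbbcaaba$a
sorted[6] = bbbcaaba$ac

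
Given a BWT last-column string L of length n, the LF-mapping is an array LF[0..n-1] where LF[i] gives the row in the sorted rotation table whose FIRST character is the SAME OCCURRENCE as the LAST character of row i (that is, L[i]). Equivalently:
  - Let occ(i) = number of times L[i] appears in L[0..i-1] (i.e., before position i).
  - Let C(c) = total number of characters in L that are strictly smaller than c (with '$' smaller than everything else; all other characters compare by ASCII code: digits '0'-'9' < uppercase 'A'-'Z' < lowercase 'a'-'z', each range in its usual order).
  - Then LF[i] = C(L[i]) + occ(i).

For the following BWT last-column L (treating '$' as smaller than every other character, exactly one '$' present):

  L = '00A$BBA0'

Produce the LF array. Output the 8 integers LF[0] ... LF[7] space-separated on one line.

Answer: 1 2 4 0 6 7 5 3

Derivation:
Char counts: '$':1, '0':3, 'A':2, 'B':2
C (first-col start): C('$')=0, C('0')=1, C('A')=4, C('B')=6
L[0]='0': occ=0, LF[0]=C('0')+0=1+0=1
L[1]='0': occ=1, LF[1]=C('0')+1=1+1=2
L[2]='A': occ=0, LF[2]=C('A')+0=4+0=4
L[3]='$': occ=0, LF[3]=C('$')+0=0+0=0
L[4]='B': occ=0, LF[4]=C('B')+0=6+0=6
L[5]='B': occ=1, LF[5]=C('B')+1=6+1=7
L[6]='A': occ=1, LF[6]=C('A')+1=4+1=5
L[7]='0': occ=2, LF[7]=C('0')+2=1+2=3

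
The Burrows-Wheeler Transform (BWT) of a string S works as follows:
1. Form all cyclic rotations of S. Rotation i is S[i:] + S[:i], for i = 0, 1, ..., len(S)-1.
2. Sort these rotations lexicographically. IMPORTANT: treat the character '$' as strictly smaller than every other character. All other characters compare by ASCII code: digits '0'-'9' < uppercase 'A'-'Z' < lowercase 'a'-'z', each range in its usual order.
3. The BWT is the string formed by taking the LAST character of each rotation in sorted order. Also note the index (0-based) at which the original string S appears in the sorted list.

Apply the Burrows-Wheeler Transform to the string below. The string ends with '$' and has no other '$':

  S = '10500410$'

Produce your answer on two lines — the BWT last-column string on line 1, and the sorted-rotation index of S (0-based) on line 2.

All 9 rotations (rotation i = S[i:]+S[:i]):
  rot[0] = 10500410$
  rot[1] = 0500410$1
  rot[2] = 500410$10
  rot[3] = 00410$105
  rot[4] = 0410$1050
  rot[5] = 410$10500
  rot[6] = 10$105004
  rot[7] = 0$1050041
  rot[8] = $10500410
Sorted (with $ < everything):
  sorted[0] = $10500410  (last char: '0')
  sorted[1] = 0$1050041  (last char: '1')
  sorted[2] = 00410$105  (last char: '5')
  sorted[3] = 0410$1050  (last char: '0')
  sorted[4] = 0500410$1  (last char: '1')
  sorted[5] = 10$105004  (last char: '4')
  sorted[6] = 10500410$  (last char: '$')
  sorted[7] = 410$10500  (last char: '0')
  sorted[8] = 500410$10  (last char: '0')
Last column: 015014$00
Original string S is at sorted index 6

Answer: 015014$00
6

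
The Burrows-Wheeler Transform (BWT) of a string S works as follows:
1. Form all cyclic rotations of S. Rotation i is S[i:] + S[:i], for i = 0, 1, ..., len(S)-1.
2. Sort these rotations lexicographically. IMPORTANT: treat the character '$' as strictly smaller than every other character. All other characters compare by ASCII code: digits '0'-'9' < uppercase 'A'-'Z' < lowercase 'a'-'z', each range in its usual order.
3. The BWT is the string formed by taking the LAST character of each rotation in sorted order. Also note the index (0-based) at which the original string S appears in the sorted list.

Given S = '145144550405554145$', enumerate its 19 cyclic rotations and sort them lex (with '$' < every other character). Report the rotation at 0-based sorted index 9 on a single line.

Answer: 45$1451445504055541

Derivation:
All 19 rotations (rotation i = S[i:]+S[:i]):
  rot[0] = 145144550405554145$
  rot[1] = 45144550405554145$1
  rot[2] = 5144550405554145$14
  rot[3] = 144550405554145$145
  rot[4] = 44550405554145$1451
  rot[5] = 4550405554145$14514
  rot[6] = 550405554145$145144
  rot[7] = 50405554145$1451445
  rot[8] = 0405554145$14514455
  rot[9] = 405554145$145144550
  rot[10] = 05554145$1451445504
  rot[11] = 5554145$14514455040
  rot[12] = 554145$145144550405
  rot[13] = 54145$1451445504055
  rot[14] = 4145$14514455040555
  rot[15] = 145$145144550405554
  rot[16] = 45$1451445504055541
  rot[17] = 5$14514455040555414
  rot[18] = $145144550405554145
Sorted (with $ < everything):
  sorted[0] = $145144550405554145
  sorted[1] = 0405554145$14514455
  sorted[2] = 05554145$1451445504
  sorted[3] = 144550405554145$145
  sorted[4] = 145$145144550405554
  sorted[5] = 145144550405554145$
  sorted[6] = 405554145$145144550
  sorted[7] = 4145$14514455040555
  sorted[8] = 44550405554145$1451
  sorted[9] = 45$1451445504055541
  sorted[10] = 45144550405554145$1
  sorted[11] = 4550405554145$14514
  sorted[12] = 5$14514455040555414
  sorted[13] = 50405554145$1451445
  sorted[14] = 5144550405554145$14
  sorted[15] = 54145$1451445504055
  sorted[16] = 550405554145$145144
  sorted[17] = 554145$145144550405
  sorted[18] = 5554145$14514455040
sorted[9] = 45$1451445504055541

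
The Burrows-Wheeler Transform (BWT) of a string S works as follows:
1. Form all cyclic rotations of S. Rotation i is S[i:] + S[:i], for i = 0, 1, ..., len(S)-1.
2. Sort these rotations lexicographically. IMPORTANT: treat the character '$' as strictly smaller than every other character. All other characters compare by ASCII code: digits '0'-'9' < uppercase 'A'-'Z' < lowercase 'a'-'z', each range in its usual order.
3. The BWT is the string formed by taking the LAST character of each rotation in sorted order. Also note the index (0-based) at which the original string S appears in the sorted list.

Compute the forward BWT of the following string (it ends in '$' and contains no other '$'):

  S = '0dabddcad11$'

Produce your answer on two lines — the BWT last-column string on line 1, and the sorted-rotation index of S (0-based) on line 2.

Answer: 1$1ddcada0db
1

Derivation:
All 12 rotations (rotation i = S[i:]+S[:i]):
  rot[0] = 0dabddcad11$
  rot[1] = dabddcad11$0
  rot[2] = abddcad11$0d
  rot[3] = bddcad11$0da
  rot[4] = ddcad11$0dab
  rot[5] = dcad11$0dabd
  rot[6] = cad11$0dabdd
  rot[7] = ad11$0dabddc
  rot[8] = d11$0dabddca
  rot[9] = 11$0dabddcad
  rot[10] = 1$0dabddcad1
  rot[11] = $0dabddcad11
Sorted (with $ < everything):
  sorted[0] = $0dabddcad11  (last char: '1')
  sorted[1] = 0dabddcad11$  (last char: '$')
  sorted[2] = 1$0dabddcad1  (last char: '1')
  sorted[3] = 11$0dabddcad  (last char: 'd')
  sorted[4] = abddcad11$0d  (last char: 'd')
  sorted[5] = ad11$0dabddc  (last char: 'c')
  sorted[6] = bddcad11$0da  (last char: 'a')
  sorted[7] = cad11$0dabdd  (last char: 'd')
  sorted[8] = d11$0dabddca  (last char: 'a')
  sorted[9] = dabddcad11$0  (last char: '0')
  sorted[10] = dcad11$0dabd  (last char: 'd')
  sorted[11] = ddcad11$0dab  (last char: 'b')
Last column: 1$1ddcada0db
Original string S is at sorted index 1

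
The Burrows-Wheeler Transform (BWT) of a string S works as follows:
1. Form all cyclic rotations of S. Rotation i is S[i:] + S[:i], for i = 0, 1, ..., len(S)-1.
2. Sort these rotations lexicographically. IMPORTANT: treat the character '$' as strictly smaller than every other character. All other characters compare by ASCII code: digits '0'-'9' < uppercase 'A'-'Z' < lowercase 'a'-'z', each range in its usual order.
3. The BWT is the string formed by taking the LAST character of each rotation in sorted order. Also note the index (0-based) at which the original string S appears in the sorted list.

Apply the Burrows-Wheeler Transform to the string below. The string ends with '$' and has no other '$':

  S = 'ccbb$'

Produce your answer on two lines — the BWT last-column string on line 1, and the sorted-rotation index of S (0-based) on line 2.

Answer: bbcc$
4

Derivation:
All 5 rotations (rotation i = S[i:]+S[:i]):
  rot[0] = ccbb$
  rot[1] = cbb$c
  rot[2] = bb$cc
  rot[3] = b$ccb
  rot[4] = $ccbb
Sorted (with $ < everything):
  sorted[0] = $ccbb  (last char: 'b')
  sorted[1] = b$ccb  (last char: 'b')
  sorted[2] = bb$cc  (last char: 'c')
  sorted[3] = cbb$c  (last char: 'c')
  sorted[4] = ccbb$  (last char: '$')
Last column: bbcc$
Original string S is at sorted index 4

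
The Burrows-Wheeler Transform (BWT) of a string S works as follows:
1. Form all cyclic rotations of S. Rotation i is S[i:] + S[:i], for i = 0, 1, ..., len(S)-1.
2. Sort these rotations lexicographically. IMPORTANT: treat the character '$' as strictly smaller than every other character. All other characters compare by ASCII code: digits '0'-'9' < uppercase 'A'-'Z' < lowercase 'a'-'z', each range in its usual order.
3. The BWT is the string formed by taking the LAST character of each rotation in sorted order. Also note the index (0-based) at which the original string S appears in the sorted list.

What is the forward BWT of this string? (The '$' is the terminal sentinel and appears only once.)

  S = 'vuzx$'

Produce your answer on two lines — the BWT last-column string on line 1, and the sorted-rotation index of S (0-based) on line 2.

All 5 rotations (rotation i = S[i:]+S[:i]):
  rot[0] = vuzx$
  rot[1] = uzx$v
  rot[2] = zx$vu
  rot[3] = x$vuz
  rot[4] = $vuzx
Sorted (with $ < everything):
  sorted[0] = $vuzx  (last char: 'x')
  sorted[1] = uzx$v  (last char: 'v')
  sorted[2] = vuzx$  (last char: '$')
  sorted[3] = x$vuz  (last char: 'z')
  sorted[4] = zx$vu  (last char: 'u')
Last column: xv$zu
Original string S is at sorted index 2

Answer: xv$zu
2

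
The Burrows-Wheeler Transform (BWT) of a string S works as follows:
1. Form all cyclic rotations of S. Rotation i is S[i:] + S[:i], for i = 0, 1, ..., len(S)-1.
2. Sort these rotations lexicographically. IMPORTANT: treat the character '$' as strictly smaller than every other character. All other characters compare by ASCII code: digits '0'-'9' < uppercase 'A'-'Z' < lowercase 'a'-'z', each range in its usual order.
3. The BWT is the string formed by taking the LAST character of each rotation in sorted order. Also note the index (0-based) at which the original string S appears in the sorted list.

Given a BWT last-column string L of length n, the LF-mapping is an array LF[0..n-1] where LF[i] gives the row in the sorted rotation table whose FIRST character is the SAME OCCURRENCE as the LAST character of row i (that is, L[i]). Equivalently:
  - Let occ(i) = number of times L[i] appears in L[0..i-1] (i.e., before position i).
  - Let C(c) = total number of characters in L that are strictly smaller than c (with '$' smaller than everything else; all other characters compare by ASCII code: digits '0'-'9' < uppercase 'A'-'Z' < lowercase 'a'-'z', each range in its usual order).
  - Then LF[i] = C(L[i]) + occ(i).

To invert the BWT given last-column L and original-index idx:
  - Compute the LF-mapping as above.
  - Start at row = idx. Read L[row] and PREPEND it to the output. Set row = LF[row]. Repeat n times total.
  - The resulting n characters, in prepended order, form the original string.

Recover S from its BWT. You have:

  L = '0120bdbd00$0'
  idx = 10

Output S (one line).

LF mapping: 1 6 7 2 8 10 9 11 3 4 0 5
Walk LF starting at row 10, prepending L[row]:
  step 1: row=10, L[10]='$', prepend. Next row=LF[10]=0
  step 2: row=0, L[0]='0', prepend. Next row=LF[0]=1
  step 3: row=1, L[1]='1', prepend. Next row=LF[1]=6
  step 4: row=6, L[6]='b', prepend. Next row=LF[6]=9
  step 5: row=9, L[9]='0', prepend. Next row=LF[9]=4
  step 6: row=4, L[4]='b', prepend. Next row=LF[4]=8
  step 7: row=8, L[8]='0', prepend. Next row=LF[8]=3
  step 8: row=3, L[3]='0', prepend. Next row=LF[3]=2
  step 9: row=2, L[2]='2', prepend. Next row=LF[2]=7
  step 10: row=7, L[7]='d', prepend. Next row=LF[7]=11
  step 11: row=11, L[11]='0', prepend. Next row=LF[11]=5
  step 12: row=5, L[5]='d', prepend. Next row=LF[5]=10
Reversed output: d0d200b0b10$

Answer: d0d200b0b10$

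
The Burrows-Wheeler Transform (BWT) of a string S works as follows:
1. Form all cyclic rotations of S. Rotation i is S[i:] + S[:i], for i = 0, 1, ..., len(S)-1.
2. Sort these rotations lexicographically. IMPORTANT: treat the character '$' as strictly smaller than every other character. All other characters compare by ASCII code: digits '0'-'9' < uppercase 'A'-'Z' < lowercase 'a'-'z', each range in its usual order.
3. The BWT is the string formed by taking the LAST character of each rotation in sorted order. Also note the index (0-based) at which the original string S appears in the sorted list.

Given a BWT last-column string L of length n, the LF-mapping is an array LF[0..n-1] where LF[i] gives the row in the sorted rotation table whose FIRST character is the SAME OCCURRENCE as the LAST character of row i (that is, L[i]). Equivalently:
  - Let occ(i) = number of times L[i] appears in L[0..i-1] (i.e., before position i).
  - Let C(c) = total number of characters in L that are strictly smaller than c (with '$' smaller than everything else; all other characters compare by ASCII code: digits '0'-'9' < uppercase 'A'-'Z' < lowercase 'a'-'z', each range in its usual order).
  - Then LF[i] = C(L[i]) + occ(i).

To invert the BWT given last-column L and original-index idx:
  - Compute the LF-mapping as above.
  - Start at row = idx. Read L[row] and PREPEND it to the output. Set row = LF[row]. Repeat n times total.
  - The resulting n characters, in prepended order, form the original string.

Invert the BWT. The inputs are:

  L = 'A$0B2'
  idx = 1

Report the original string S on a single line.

LF mapping: 3 0 1 4 2
Walk LF starting at row 1, prepending L[row]:
  step 1: row=1, L[1]='$', prepend. Next row=LF[1]=0
  step 2: row=0, L[0]='A', prepend. Next row=LF[0]=3
  step 3: row=3, L[3]='B', prepend. Next row=LF[3]=4
  step 4: row=4, L[4]='2', prepend. Next row=LF[4]=2
  step 5: row=2, L[2]='0', prepend. Next row=LF[2]=1
Reversed output: 02BA$

Answer: 02BA$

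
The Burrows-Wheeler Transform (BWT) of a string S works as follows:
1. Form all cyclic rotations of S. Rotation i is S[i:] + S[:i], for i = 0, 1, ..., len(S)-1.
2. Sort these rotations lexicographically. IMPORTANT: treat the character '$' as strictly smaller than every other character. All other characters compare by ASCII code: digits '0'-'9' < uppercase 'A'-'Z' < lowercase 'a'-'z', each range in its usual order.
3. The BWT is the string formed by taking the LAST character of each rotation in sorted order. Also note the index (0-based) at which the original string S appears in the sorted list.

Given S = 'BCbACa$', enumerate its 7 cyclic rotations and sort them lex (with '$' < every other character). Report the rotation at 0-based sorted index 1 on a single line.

All 7 rotations (rotation i = S[i:]+S[:i]):
  rot[0] = BCbACa$
  rot[1] = CbACa$B
  rot[2] = bACa$BC
  rot[3] = ACa$BCb
  rot[4] = Ca$BCbA
  rot[5] = a$BCbAC
  rot[6] = $BCbACa
Sorted (with $ < everything):
  sorted[0] = $BCbACa
  sorted[1] = ACa$BCb
  sorted[2] = BCbACa$
  sorted[3] = Ca$BCbA
  sorted[4] = CbACa$B
  sorted[5] = a$BCbAC
  sorted[6] = bACa$BC
sorted[1] = ACa$BCb

Answer: ACa$BCb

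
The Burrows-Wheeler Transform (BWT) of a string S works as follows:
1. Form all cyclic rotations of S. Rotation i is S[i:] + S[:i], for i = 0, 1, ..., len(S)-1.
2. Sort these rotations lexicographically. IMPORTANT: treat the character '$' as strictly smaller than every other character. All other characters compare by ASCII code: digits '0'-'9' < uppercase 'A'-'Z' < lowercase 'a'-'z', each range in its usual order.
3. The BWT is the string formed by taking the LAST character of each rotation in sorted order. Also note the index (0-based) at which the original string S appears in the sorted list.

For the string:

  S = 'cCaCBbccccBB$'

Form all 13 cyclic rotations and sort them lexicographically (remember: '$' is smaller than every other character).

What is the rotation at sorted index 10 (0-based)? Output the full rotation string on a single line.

Answer: ccBB$cCaCBbcc

Derivation:
All 13 rotations (rotation i = S[i:]+S[:i]):
  rot[0] = cCaCBbccccBB$
  rot[1] = CaCBbccccBB$c
  rot[2] = aCBbccccBB$cC
  rot[3] = CBbccccBB$cCa
  rot[4] = BbccccBB$cCaC
  rot[5] = bccccBB$cCaCB
  rot[6] = ccccBB$cCaCBb
  rot[7] = cccBB$cCaCBbc
  rot[8] = ccBB$cCaCBbcc
  rot[9] = cBB$cCaCBbccc
  rot[10] = BB$cCaCBbcccc
  rot[11] = B$cCaCBbccccB
  rot[12] = $cCaCBbccccBB
Sorted (with $ < everything):
  sorted[0] = $cCaCBbccccBB
  sorted[1] = B$cCaCBbccccB
  sorted[2] = BB$cCaCBbcccc
  sorted[3] = BbccccBB$cCaC
  sorted[4] = CBbccccBB$cCa
  sorted[5] = CaCBbccccBB$c
  sorted[6] = aCBbccccBB$cC
  sorted[7] = bccccBB$cCaCB
  sorted[8] = cBB$cCaCBbccc
  sorted[9] = cCaCBbccccBB$
  sorted[10] = ccBB$cCaCBbcc
  sorted[11] = cccBB$cCaCBbc
  sorted[12] = ccccBB$cCaCBb
sorted[10] = ccBB$cCaCBbcc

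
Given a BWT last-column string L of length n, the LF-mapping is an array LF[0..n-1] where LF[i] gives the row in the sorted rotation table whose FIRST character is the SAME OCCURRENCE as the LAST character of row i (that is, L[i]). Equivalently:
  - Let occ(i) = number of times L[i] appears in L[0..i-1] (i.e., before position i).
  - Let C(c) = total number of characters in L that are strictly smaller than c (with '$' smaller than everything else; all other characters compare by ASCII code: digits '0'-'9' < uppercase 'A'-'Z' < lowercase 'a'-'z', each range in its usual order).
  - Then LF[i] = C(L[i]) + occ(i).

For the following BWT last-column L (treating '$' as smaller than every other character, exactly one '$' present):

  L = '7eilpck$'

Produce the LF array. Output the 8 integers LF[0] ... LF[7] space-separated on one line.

Char counts: '$':1, '7':1, 'c':1, 'e':1, 'i':1, 'k':1, 'l':1, 'p':1
C (first-col start): C('$')=0, C('7')=1, C('c')=2, C('e')=3, C('i')=4, C('k')=5, C('l')=6, C('p')=7
L[0]='7': occ=0, LF[0]=C('7')+0=1+0=1
L[1]='e': occ=0, LF[1]=C('e')+0=3+0=3
L[2]='i': occ=0, LF[2]=C('i')+0=4+0=4
L[3]='l': occ=0, LF[3]=C('l')+0=6+0=6
L[4]='p': occ=0, LF[4]=C('p')+0=7+0=7
L[5]='c': occ=0, LF[5]=C('c')+0=2+0=2
L[6]='k': occ=0, LF[6]=C('k')+0=5+0=5
L[7]='$': occ=0, LF[7]=C('$')+0=0+0=0

Answer: 1 3 4 6 7 2 5 0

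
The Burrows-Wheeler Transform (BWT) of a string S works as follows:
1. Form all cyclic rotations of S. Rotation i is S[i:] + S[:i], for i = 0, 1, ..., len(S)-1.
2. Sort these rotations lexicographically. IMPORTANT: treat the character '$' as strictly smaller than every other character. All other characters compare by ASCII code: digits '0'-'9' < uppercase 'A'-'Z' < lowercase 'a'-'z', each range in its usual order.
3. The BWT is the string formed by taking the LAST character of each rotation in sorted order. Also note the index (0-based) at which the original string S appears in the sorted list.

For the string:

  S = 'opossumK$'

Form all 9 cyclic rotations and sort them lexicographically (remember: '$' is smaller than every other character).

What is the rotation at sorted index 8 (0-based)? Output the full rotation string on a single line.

Answer: umK$oposs

Derivation:
All 9 rotations (rotation i = S[i:]+S[:i]):
  rot[0] = opossumK$
  rot[1] = possumK$o
  rot[2] = ossumK$op
  rot[3] = ssumK$opo
  rot[4] = sumK$opos
  rot[5] = umK$oposs
  rot[6] = mK$opossu
  rot[7] = K$opossum
  rot[8] = $opossumK
Sorted (with $ < everything):
  sorted[0] = $opossumK
  sorted[1] = K$opossum
  sorted[2] = mK$opossu
  sorted[3] = opossumK$
  sorted[4] = ossumK$op
  sorted[5] = possumK$o
  sorted[6] = ssumK$opo
  sorted[7] = sumK$opos
  sorted[8] = umK$oposs
sorted[8] = umK$oposs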